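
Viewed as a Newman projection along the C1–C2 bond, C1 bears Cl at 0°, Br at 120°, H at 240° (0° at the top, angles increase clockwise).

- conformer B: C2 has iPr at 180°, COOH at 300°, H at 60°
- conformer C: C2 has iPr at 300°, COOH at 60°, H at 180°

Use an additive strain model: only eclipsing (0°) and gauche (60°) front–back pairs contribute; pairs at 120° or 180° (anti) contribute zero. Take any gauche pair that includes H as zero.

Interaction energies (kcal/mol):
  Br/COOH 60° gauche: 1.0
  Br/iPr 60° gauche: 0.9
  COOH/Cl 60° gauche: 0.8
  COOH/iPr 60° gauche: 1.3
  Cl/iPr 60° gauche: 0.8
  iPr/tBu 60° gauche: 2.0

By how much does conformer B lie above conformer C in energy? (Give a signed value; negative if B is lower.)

B is staggered. Cl at 0° is gauche with COOH at 300° (0.8); Br at 120° is gauche with iPr at 180° (0.9). Total 1.7 kcal/mol.
C is staggered. Cl at 0° is gauche with iPr at 300° (0.8); Cl at 0° is gauche with COOH at 60° (0.8); Br at 120° is gauche with COOH at 60° (1.0). Total 2.6 kcal/mol.
E(B) − E(C) = 1.7 − 2.6 = -0.9 kcal/mol.

-0.9 kcal/mol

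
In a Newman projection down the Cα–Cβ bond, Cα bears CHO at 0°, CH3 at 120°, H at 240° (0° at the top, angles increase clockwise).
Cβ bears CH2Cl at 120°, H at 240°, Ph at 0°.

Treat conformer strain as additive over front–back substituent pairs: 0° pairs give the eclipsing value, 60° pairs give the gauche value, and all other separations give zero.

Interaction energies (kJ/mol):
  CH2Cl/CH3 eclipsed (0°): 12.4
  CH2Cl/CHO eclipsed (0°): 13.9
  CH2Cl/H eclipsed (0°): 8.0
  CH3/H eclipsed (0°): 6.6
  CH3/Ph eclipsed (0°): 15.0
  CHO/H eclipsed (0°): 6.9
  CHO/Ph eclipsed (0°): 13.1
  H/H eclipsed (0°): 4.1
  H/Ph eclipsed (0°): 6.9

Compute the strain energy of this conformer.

29.6 kJ/mol

This conformer (eclipsed): CHO(0°)/Ph(0°) eclipsed 13.1; CH3(120°)/CH2Cl(120°) eclipsed 12.4; H(240°)/H(240°) eclipsed 4.1 → 29.6 kJ/mol.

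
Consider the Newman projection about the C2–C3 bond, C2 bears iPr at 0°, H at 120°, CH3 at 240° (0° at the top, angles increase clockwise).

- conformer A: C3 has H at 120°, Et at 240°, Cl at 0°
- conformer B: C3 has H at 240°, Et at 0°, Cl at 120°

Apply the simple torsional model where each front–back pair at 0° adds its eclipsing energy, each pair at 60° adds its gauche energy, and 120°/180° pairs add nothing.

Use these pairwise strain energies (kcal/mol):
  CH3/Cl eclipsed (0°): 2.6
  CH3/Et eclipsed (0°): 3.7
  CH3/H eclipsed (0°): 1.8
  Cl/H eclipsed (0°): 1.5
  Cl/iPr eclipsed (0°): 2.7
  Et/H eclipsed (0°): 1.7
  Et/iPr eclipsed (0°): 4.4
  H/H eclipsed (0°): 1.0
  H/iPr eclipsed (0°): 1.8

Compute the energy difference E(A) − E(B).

A (eclipsed): iPr(0°)/Cl(0°) eclipsed 2.7; H(120°)/H(120°) eclipsed 1.0; CH3(240°)/Et(240°) eclipsed 3.7 → 7.4 kcal/mol.
B (eclipsed): iPr(0°)/Et(0°) eclipsed 4.4; H(120°)/Cl(120°) eclipsed 1.5; CH3(240°)/H(240°) eclipsed 1.8 → 7.7 kcal/mol.
E(A) − E(B) = 7.4 − 7.7 = -0.3 kcal/mol.

-0.3 kcal/mol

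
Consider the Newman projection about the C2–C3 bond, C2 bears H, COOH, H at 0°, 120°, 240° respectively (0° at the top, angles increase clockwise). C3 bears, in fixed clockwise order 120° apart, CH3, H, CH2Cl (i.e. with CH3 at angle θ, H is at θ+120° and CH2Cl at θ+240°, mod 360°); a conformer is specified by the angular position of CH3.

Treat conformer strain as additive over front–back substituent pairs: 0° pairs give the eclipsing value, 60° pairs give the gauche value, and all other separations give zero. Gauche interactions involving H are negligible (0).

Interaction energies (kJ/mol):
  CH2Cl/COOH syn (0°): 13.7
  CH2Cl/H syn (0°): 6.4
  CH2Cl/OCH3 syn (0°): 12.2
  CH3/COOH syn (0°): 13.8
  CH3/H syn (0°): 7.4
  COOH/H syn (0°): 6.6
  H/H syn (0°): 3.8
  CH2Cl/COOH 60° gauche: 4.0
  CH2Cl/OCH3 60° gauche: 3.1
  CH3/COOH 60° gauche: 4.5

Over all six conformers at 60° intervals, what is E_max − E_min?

CH3 at 0° (eclipsed): H–CH3 eclipsed, COOH–H eclipsed, H–CH2Cl eclipsed; 7.4 + 6.6 + 6.4 = 20.4 kJ/mol.
CH3 at 60° (staggered): COOH–CH3 gauche; 4.5 = 4.5 kJ/mol.
CH3 at 120° (eclipsed): H–CH2Cl eclipsed, COOH–CH3 eclipsed, H–H eclipsed; 6.4 + 13.8 + 3.8 = 24.0 kJ/mol.
CH3 at 180° (staggered): COOH–CH3 gauche, COOH–CH2Cl gauche; 4.5 + 4.0 = 8.5 kJ/mol.
CH3 at 240° (eclipsed): H–H eclipsed, COOH–CH2Cl eclipsed, H–CH3 eclipsed; 3.8 + 13.7 + 7.4 = 24.9 kJ/mol.
CH3 at 300° (staggered): COOH–CH2Cl gauche; 4.0 = 4.0 kJ/mol.
Max at 240° (24.9 kJ/mol), min at 300° (4.0 kJ/mol); barrier = 20.9 kJ/mol.

20.9 kJ/mol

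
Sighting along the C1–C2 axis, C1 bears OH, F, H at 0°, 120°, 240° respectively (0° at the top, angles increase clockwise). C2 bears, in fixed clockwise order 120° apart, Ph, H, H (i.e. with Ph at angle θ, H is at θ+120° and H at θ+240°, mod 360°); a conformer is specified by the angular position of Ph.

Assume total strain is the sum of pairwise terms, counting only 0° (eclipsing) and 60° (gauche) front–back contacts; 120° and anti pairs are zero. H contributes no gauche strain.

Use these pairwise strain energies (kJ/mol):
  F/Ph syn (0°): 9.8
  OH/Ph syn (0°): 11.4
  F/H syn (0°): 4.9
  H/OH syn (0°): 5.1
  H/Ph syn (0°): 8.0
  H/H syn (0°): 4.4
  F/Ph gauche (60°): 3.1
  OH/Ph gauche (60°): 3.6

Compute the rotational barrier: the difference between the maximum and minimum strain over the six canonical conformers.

Ph at 0° (eclipsed): OH(0°)/Ph(0°) eclipsed 11.4; F(120°)/H(120°) eclipsed 4.9; H(240°)/H(240°) eclipsed 4.4 → 20.7 kJ/mol.
Ph at 60° (staggered): OH(0°)/Ph(60°) gauche 3.6; F(120°)/Ph(60°) gauche 3.1 → 6.7 kJ/mol.
Ph at 120° (eclipsed): OH(0°)/H(0°) eclipsed 5.1; F(120°)/Ph(120°) eclipsed 9.8; H(240°)/H(240°) eclipsed 4.4 → 19.3 kJ/mol.
Ph at 180° (staggered): F(120°)/Ph(180°) gauche 3.1 → 3.1 kJ/mol.
Ph at 240° (eclipsed): OH(0°)/H(0°) eclipsed 5.1; F(120°)/H(120°) eclipsed 4.9; H(240°)/Ph(240°) eclipsed 8.0 → 18.0 kJ/mol.
Ph at 300° (staggered): OH(0°)/Ph(300°) gauche 3.6 → 3.6 kJ/mol.
Max at 0° (20.7 kJ/mol), min at 180° (3.1 kJ/mol); barrier = 17.6 kJ/mol.

17.6 kJ/mol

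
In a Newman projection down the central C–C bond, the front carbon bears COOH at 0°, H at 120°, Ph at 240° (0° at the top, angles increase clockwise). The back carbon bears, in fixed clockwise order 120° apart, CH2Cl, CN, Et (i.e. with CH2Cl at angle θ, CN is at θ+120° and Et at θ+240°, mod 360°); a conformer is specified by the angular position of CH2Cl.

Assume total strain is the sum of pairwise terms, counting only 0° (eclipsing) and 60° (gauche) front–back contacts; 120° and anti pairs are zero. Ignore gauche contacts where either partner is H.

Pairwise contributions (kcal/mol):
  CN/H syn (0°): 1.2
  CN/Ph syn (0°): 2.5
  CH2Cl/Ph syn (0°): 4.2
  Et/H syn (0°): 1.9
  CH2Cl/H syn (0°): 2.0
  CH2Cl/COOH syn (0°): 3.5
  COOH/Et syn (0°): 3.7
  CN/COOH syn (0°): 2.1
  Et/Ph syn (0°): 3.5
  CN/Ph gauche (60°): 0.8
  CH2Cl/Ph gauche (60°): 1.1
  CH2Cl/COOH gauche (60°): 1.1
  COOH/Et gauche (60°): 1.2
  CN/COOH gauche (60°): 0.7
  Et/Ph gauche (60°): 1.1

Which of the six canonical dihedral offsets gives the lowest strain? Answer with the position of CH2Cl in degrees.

180°

CH2Cl at 0° is eclipsed. COOH at 0° is eclipsed with CH2Cl at 0° (3.5); H at 120° is eclipsed with CN at 120° (1.2); Ph at 240° is eclipsed with Et at 240° (3.5). Total 8.2 kcal/mol.
CH2Cl at 60° is staggered. COOH at 0° is gauche with CH2Cl at 60° (1.1); COOH at 0° is gauche with Et at 300° (1.2); Ph at 240° is gauche with CN at 180° (0.8); Ph at 240° is gauche with Et at 300° (1.1). Total 4.2 kcal/mol.
CH2Cl at 120° is eclipsed. COOH at 0° is eclipsed with Et at 0° (3.7); H at 120° is eclipsed with CH2Cl at 120° (2.0); Ph at 240° is eclipsed with CN at 240° (2.5). Total 8.2 kcal/mol.
CH2Cl at 180° is staggered. COOH at 0° is gauche with CN at 300° (0.7); COOH at 0° is gauche with Et at 60° (1.2); Ph at 240° is gauche with CH2Cl at 180° (1.1); Ph at 240° is gauche with CN at 300° (0.8). Total 3.8 kcal/mol.
CH2Cl at 240° is eclipsed. COOH at 0° is eclipsed with CN at 0° (2.1); H at 120° is eclipsed with Et at 120° (1.9); Ph at 240° is eclipsed with CH2Cl at 240° (4.2). Total 8.2 kcal/mol.
CH2Cl at 300° is staggered. COOH at 0° is gauche with CH2Cl at 300° (1.1); COOH at 0° is gauche with CN at 60° (0.7); Ph at 240° is gauche with CH2Cl at 300° (1.1); Ph at 240° is gauche with Et at 180° (1.1). Total 4.0 kcal/mol.
The minimum (3.8 kcal/mol) occurs with CH2Cl at 180°.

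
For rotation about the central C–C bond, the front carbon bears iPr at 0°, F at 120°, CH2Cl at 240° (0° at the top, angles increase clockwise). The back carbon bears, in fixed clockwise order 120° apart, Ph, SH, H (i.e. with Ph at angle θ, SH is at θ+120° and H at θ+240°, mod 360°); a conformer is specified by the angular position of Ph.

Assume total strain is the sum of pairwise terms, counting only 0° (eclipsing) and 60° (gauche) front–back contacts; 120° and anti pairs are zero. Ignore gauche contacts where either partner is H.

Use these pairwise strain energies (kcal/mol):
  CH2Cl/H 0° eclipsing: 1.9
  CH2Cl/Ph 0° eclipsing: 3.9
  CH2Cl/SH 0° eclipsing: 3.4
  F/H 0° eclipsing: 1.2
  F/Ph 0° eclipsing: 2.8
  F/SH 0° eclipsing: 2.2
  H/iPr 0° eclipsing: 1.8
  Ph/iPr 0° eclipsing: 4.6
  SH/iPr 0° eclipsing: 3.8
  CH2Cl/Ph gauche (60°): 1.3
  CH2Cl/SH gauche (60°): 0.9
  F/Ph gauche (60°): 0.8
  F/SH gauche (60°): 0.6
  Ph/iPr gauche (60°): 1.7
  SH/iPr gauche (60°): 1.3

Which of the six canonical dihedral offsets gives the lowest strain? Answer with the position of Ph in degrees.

60°

Ph at 0° (eclipsed): iPr(0°)/Ph(0°) eclipsed 4.6; F(120°)/SH(120°) eclipsed 2.2; CH2Cl(240°)/H(240°) eclipsed 1.9 → 8.7 kcal/mol.
Ph at 60° (staggered): iPr(0°)/Ph(60°) gauche 1.7; F(120°)/Ph(60°) gauche 0.8; F(120°)/SH(180°) gauche 0.6; CH2Cl(240°)/SH(180°) gauche 0.9 → 4.0 kcal/mol.
Ph at 120° (eclipsed): iPr(0°)/H(0°) eclipsed 1.8; F(120°)/Ph(120°) eclipsed 2.8; CH2Cl(240°)/SH(240°) eclipsed 3.4 → 8.0 kcal/mol.
Ph at 180° (staggered): iPr(0°)/SH(300°) gauche 1.3; F(120°)/Ph(180°) gauche 0.8; CH2Cl(240°)/Ph(180°) gauche 1.3; CH2Cl(240°)/SH(300°) gauche 0.9 → 4.3 kcal/mol.
Ph at 240° (eclipsed): iPr(0°)/SH(0°) eclipsed 3.8; F(120°)/H(120°) eclipsed 1.2; CH2Cl(240°)/Ph(240°) eclipsed 3.9 → 8.9 kcal/mol.
Ph at 300° (staggered): iPr(0°)/Ph(300°) gauche 1.7; iPr(0°)/SH(60°) gauche 1.3; F(120°)/SH(60°) gauche 0.6; CH2Cl(240°)/Ph(300°) gauche 1.3 → 4.9 kcal/mol.
The minimum (4.0 kcal/mol) occurs with Ph at 60°.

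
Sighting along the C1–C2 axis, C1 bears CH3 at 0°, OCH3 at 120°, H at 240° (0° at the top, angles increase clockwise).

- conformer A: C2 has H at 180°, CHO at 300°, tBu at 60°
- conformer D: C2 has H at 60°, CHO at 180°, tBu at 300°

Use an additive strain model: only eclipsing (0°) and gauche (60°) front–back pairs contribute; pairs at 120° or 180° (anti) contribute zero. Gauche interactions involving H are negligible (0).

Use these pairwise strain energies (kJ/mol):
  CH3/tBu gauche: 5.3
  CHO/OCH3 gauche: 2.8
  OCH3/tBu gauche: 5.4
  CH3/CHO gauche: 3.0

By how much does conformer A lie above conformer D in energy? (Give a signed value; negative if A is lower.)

A (staggered): CH3–CHO gauche, CH3–tBu gauche, OCH3–tBu gauche; 3.0 + 5.3 + 5.4 = 13.7 kJ/mol.
D (staggered): CH3–tBu gauche, OCH3–CHO gauche; 5.3 + 2.8 = 8.1 kJ/mol.
E(A) − E(D) = 13.7 − 8.1 = +5.6 kJ/mol.

+5.6 kJ/mol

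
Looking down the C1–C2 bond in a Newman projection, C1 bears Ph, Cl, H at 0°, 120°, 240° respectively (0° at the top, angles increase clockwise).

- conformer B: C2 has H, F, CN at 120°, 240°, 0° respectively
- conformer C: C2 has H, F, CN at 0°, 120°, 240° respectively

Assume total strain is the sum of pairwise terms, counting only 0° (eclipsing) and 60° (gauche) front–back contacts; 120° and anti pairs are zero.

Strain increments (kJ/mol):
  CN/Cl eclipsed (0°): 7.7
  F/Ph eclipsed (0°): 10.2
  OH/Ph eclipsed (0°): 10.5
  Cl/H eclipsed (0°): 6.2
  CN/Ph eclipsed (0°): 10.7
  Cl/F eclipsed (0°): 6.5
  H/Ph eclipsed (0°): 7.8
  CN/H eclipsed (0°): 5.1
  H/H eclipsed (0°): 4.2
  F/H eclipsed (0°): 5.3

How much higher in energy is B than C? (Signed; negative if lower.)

+2.8 kJ/mol

B (eclipsed): Ph(0°)/CN(0°) eclipsed 10.7; Cl(120°)/H(120°) eclipsed 6.2; H(240°)/F(240°) eclipsed 5.3 → 22.2 kJ/mol.
C (eclipsed): Ph(0°)/H(0°) eclipsed 7.8; Cl(120°)/F(120°) eclipsed 6.5; H(240°)/CN(240°) eclipsed 5.1 → 19.4 kJ/mol.
E(B) − E(C) = 22.2 − 19.4 = +2.8 kJ/mol.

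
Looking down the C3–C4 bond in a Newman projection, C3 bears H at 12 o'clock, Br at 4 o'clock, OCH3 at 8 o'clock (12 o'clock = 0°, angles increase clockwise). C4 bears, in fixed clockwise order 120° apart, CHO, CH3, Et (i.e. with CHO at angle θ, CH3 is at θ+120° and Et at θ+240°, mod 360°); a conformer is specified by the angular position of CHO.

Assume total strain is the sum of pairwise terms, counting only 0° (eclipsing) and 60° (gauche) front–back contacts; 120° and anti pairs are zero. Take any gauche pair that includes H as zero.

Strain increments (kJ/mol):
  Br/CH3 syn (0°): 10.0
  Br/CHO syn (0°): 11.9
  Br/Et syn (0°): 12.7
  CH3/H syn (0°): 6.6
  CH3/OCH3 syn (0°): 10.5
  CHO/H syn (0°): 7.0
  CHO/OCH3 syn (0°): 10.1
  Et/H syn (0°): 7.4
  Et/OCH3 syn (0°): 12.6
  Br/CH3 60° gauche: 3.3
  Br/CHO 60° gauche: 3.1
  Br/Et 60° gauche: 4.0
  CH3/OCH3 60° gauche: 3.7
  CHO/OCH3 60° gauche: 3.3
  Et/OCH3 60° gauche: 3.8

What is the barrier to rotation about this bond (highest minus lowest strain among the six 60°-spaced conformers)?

15.9 kJ/mol

CHO at 0° is eclipsed. H at 0° is eclipsed with CHO at 0° (7.0); Br at 120° is eclipsed with CH3 at 120° (10.0); OCH3 at 240° is eclipsed with Et at 240° (12.6). Total 29.6 kJ/mol.
CHO at 60° is staggered. Br at 120° is gauche with CHO at 60° (3.1); Br at 120° is gauche with CH3 at 180° (3.3); OCH3 at 240° is gauche with CH3 at 180° (3.7); OCH3 at 240° is gauche with Et at 300° (3.8). Total 13.9 kJ/mol.
CHO at 120° is eclipsed. H at 0° is eclipsed with Et at 0° (7.4); Br at 120° is eclipsed with CHO at 120° (11.9); OCH3 at 240° is eclipsed with CH3 at 240° (10.5). Total 29.8 kJ/mol.
CHO at 180° is staggered. Br at 120° is gauche with CHO at 180° (3.1); Br at 120° is gauche with Et at 60° (4.0); OCH3 at 240° is gauche with CHO at 180° (3.3); OCH3 at 240° is gauche with CH3 at 300° (3.7). Total 14.1 kJ/mol.
CHO at 240° is eclipsed. H at 0° is eclipsed with CH3 at 0° (6.6); Br at 120° is eclipsed with Et at 120° (12.7); OCH3 at 240° is eclipsed with CHO at 240° (10.1). Total 29.4 kJ/mol.
CHO at 300° is staggered. Br at 120° is gauche with CH3 at 60° (3.3); Br at 120° is gauche with Et at 180° (4.0); OCH3 at 240° is gauche with CHO at 300° (3.3); OCH3 at 240° is gauche with Et at 180° (3.8). Total 14.4 kJ/mol.
Max at 120° (29.8 kJ/mol), min at 60° (13.9 kJ/mol); barrier = 15.9 kJ/mol.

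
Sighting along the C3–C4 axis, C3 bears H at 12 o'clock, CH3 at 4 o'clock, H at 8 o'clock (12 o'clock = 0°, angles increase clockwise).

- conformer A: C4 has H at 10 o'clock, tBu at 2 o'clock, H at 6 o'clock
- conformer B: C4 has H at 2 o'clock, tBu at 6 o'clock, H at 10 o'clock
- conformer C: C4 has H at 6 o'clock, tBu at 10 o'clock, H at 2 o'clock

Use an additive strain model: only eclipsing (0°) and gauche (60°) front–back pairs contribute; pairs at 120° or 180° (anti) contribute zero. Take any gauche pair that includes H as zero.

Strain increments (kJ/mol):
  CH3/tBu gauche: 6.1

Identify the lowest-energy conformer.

C

A is staggered. CH3 at 120° is gauche with tBu at 60° (6.1). Total 6.1 kJ/mol.
B is staggered. CH3 at 120° is gauche with tBu at 180° (6.1). Total 6.1 kJ/mol.
C (staggered): no non-H gauche contacts → 0.0 kJ/mol.
C has the lowest total (0.0 kJ/mol).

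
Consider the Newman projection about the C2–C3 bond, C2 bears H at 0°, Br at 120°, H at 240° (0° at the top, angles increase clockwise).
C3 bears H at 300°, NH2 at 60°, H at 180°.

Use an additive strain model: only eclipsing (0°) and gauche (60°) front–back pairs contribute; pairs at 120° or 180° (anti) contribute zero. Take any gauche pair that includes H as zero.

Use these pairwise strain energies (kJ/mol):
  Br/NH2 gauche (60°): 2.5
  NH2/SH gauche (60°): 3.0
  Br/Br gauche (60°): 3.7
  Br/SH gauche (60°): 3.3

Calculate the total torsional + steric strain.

This conformer (staggered): Br(120°)/NH2(60°) gauche 2.5 → 2.5 kJ/mol.

2.5 kJ/mol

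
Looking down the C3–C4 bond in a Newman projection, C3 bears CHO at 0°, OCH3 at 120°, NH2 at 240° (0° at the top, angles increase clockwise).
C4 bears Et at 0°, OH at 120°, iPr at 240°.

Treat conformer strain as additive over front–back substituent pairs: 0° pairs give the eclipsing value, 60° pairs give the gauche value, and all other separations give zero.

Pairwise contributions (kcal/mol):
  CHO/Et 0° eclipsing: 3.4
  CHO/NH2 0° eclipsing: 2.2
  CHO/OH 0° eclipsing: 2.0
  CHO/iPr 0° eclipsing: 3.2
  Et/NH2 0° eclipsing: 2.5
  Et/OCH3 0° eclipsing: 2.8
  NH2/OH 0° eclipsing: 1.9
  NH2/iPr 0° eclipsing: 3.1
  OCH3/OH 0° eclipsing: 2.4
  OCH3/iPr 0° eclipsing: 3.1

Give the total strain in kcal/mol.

8.9 kcal/mol

This conformer is eclipsed. CHO at 0° is eclipsed with Et at 0° (3.4); OCH3 at 120° is eclipsed with OH at 120° (2.4); NH2 at 240° is eclipsed with iPr at 240° (3.1). Total 8.9 kcal/mol.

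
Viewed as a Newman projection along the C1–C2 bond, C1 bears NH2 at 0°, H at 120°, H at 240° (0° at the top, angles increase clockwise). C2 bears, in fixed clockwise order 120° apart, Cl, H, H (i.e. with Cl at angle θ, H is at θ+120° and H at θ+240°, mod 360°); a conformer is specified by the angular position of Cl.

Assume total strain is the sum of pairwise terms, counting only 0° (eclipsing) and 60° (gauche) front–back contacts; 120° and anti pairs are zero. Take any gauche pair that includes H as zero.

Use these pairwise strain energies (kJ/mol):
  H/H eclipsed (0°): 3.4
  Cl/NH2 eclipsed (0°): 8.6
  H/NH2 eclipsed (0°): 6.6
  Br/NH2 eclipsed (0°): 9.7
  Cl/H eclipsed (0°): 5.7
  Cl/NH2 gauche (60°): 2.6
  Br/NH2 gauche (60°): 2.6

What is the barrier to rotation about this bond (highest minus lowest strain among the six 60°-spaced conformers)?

Cl at 0° (eclipsed): NH2(0°)/Cl(0°) eclipsed 8.6; H(120°)/H(120°) eclipsed 3.4; H(240°)/H(240°) eclipsed 3.4 → 15.4 kJ/mol.
Cl at 60° (staggered): NH2(0°)/Cl(60°) gauche 2.6 → 2.6 kJ/mol.
Cl at 120° (eclipsed): NH2(0°)/H(0°) eclipsed 6.6; H(120°)/Cl(120°) eclipsed 5.7; H(240°)/H(240°) eclipsed 3.4 → 15.7 kJ/mol.
Cl at 180° (staggered): no non-H gauche contacts → 0.0 kJ/mol.
Cl at 240° (eclipsed): NH2(0°)/H(0°) eclipsed 6.6; H(120°)/H(120°) eclipsed 3.4; H(240°)/Cl(240°) eclipsed 5.7 → 15.7 kJ/mol.
Cl at 300° (staggered): NH2(0°)/Cl(300°) gauche 2.6 → 2.6 kJ/mol.
Max at 120° (15.7 kJ/mol), min at 180° (0.0 kJ/mol); barrier = 15.7 kJ/mol.

15.7 kJ/mol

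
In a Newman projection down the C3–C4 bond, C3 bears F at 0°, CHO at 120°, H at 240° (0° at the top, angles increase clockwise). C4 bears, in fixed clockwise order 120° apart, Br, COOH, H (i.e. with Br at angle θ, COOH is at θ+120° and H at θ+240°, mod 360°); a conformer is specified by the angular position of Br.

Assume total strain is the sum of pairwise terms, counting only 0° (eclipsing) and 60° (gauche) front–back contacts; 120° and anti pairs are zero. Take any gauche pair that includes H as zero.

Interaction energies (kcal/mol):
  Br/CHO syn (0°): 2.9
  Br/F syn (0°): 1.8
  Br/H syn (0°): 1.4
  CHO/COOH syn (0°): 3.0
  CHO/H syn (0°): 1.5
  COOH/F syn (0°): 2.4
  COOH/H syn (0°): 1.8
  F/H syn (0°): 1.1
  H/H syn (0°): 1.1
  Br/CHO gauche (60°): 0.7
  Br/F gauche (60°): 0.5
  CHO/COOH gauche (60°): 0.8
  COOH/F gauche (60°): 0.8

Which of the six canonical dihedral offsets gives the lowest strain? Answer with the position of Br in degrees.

180°

Br at 0° is eclipsed. F at 0° is eclipsed with Br at 0° (1.8); CHO at 120° is eclipsed with COOH at 120° (3.0); H at 240° is eclipsed with H at 240° (1.1). Total 5.9 kcal/mol.
Br at 60° is staggered. F at 0° is gauche with Br at 60° (0.5); CHO at 120° is gauche with Br at 60° (0.7); CHO at 120° is gauche with COOH at 180° (0.8). Total 2.0 kcal/mol.
Br at 120° is eclipsed. F at 0° is eclipsed with H at 0° (1.1); CHO at 120° is eclipsed with Br at 120° (2.9); H at 240° is eclipsed with COOH at 240° (1.8). Total 5.8 kcal/mol.
Br at 180° is staggered. F at 0° is gauche with COOH at 300° (0.8); CHO at 120° is gauche with Br at 180° (0.7). Total 1.5 kcal/mol.
Br at 240° is eclipsed. F at 0° is eclipsed with COOH at 0° (2.4); CHO at 120° is eclipsed with H at 120° (1.5); H at 240° is eclipsed with Br at 240° (1.4). Total 5.3 kcal/mol.
Br at 300° is staggered. F at 0° is gauche with Br at 300° (0.5); F at 0° is gauche with COOH at 60° (0.8); CHO at 120° is gauche with COOH at 60° (0.8). Total 2.1 kcal/mol.
The minimum (1.5 kcal/mol) occurs with Br at 180°.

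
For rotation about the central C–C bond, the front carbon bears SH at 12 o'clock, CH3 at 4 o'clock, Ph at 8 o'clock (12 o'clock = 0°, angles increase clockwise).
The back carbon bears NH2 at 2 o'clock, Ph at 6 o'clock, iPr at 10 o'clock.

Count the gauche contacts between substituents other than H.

Non-H gauche pairs: SH(0°)/NH2(60°); SH(0°)/iPr(300°); CH3(120°)/NH2(60°); CH3(120°)/Ph(180°); Ph(240°)/Ph(180°); Ph(240°)/iPr(300°) — 6 interactions.

6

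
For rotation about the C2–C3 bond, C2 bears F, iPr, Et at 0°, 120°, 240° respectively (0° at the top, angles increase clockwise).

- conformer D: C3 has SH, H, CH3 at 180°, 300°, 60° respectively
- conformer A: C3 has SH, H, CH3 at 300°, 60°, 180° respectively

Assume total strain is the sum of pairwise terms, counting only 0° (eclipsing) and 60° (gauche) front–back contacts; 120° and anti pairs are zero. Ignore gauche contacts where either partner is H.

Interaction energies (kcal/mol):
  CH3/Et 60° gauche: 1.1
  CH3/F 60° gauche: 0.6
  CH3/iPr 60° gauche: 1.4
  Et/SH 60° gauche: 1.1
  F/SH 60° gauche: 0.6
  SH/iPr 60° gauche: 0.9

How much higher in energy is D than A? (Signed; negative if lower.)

-0.2 kcal/mol

D (staggered): F–CH3 gauche, iPr–SH gauche, iPr–CH3 gauche, Et–SH gauche; 0.6 + 0.9 + 1.4 + 1.1 = 4.0 kcal/mol.
A (staggered): F–SH gauche, iPr–CH3 gauche, Et–SH gauche, Et–CH3 gauche; 0.6 + 1.4 + 1.1 + 1.1 = 4.2 kcal/mol.
E(D) − E(A) = 4.0 − 4.2 = -0.2 kcal/mol.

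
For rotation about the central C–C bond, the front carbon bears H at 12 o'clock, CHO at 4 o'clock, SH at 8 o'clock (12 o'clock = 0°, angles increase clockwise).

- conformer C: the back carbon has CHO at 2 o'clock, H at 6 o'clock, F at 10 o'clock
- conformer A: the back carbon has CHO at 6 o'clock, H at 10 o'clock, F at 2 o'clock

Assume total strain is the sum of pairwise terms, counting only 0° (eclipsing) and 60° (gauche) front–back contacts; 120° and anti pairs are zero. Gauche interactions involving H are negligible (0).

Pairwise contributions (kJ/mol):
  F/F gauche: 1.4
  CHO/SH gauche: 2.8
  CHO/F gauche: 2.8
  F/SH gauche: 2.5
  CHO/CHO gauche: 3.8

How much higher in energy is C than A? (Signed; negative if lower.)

-3.1 kJ/mol

C (staggered): CHO(120°)/CHO(60°) gauche 3.8; SH(240°)/F(300°) gauche 2.5 → 6.3 kJ/mol.
A (staggered): CHO(120°)/CHO(180°) gauche 3.8; CHO(120°)/F(60°) gauche 2.8; SH(240°)/CHO(180°) gauche 2.8 → 9.4 kJ/mol.
E(C) − E(A) = 6.3 − 9.4 = -3.1 kJ/mol.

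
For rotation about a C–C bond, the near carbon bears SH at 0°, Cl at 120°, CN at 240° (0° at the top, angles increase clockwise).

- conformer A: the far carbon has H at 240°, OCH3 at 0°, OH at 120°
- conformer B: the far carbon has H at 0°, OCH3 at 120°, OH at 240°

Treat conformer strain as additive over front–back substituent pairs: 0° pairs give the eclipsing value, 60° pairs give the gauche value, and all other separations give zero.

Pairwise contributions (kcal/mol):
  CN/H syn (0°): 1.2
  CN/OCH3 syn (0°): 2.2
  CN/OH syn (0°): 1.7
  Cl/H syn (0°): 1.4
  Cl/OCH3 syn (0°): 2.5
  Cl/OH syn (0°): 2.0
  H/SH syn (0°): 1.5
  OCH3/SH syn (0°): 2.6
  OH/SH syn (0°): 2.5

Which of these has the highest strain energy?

A (eclipsed): SH(0°)/OCH3(0°) eclipsed 2.6; Cl(120°)/OH(120°) eclipsed 2.0; CN(240°)/H(240°) eclipsed 1.2 → 5.8 kcal/mol.
B (eclipsed): SH(0°)/H(0°) eclipsed 1.5; Cl(120°)/OCH3(120°) eclipsed 2.5; CN(240°)/OH(240°) eclipsed 1.7 → 5.7 kcal/mol.
A has the highest total (5.8 kcal/mol).

A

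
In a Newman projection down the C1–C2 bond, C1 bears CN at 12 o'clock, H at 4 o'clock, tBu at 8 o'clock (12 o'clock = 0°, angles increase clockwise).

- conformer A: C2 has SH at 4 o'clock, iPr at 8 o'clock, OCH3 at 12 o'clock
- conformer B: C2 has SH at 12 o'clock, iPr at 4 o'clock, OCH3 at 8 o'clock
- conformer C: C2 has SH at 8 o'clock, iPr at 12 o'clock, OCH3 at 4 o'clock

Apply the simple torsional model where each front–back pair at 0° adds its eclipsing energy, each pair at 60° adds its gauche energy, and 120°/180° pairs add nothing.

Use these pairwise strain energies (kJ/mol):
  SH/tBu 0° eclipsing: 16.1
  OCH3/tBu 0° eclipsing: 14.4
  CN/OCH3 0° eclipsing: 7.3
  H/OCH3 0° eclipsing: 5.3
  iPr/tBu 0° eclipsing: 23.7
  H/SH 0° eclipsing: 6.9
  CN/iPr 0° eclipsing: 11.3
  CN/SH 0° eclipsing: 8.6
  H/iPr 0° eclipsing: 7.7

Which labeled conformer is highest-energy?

A (eclipsed): CN(0°)/OCH3(0°) eclipsed 7.3; H(120°)/SH(120°) eclipsed 6.9; tBu(240°)/iPr(240°) eclipsed 23.7 → 37.9 kJ/mol.
B (eclipsed): CN(0°)/SH(0°) eclipsed 8.6; H(120°)/iPr(120°) eclipsed 7.7; tBu(240°)/OCH3(240°) eclipsed 14.4 → 30.7 kJ/mol.
C (eclipsed): CN(0°)/iPr(0°) eclipsed 11.3; H(120°)/OCH3(120°) eclipsed 5.3; tBu(240°)/SH(240°) eclipsed 16.1 → 32.7 kJ/mol.
A has the highest total (37.9 kJ/mol).

A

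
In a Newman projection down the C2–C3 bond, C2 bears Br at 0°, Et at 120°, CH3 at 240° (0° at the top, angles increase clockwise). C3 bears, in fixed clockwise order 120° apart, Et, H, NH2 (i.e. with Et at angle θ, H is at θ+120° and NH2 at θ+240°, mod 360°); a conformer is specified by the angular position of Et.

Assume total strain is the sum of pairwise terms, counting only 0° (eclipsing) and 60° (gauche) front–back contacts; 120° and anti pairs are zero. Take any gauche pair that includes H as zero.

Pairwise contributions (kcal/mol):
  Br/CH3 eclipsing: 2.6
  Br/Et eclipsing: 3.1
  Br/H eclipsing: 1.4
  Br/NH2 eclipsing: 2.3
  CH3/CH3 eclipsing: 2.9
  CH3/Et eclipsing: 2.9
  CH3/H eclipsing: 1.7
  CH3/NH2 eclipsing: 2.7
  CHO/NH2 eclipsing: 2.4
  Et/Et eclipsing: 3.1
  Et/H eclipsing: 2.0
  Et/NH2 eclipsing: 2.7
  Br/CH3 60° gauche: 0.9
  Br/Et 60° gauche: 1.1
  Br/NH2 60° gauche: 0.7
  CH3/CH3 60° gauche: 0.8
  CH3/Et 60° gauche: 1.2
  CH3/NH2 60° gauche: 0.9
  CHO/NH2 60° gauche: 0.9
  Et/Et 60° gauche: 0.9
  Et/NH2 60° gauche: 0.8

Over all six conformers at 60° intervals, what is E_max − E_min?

4.2 kcal/mol

Et at 0° is eclipsed. Br at 0° is eclipsed with Et at 0° (3.1); Et at 120° is eclipsed with H at 120° (2.0); CH3 at 240° is eclipsed with NH2 at 240° (2.7). Total 7.8 kcal/mol.
Et at 60° is staggered. Br at 0° is gauche with Et at 60° (1.1); Br at 0° is gauche with NH2 at 300° (0.7); Et at 120° is gauche with Et at 60° (0.9); CH3 at 240° is gauche with NH2 at 300° (0.9). Total 3.6 kcal/mol.
Et at 120° is eclipsed. Br at 0° is eclipsed with NH2 at 0° (2.3); Et at 120° is eclipsed with Et at 120° (3.1); CH3 at 240° is eclipsed with H at 240° (1.7). Total 7.1 kcal/mol.
Et at 180° is staggered. Br at 0° is gauche with NH2 at 60° (0.7); Et at 120° is gauche with Et at 180° (0.9); Et at 120° is gauche with NH2 at 60° (0.8); CH3 at 240° is gauche with Et at 180° (1.2). Total 3.6 kcal/mol.
Et at 240° is eclipsed. Br at 0° is eclipsed with H at 0° (1.4); Et at 120° is eclipsed with NH2 at 120° (2.7); CH3 at 240° is eclipsed with Et at 240° (2.9). Total 7.0 kcal/mol.
Et at 300° is staggered. Br at 0° is gauche with Et at 300° (1.1); Et at 120° is gauche with NH2 at 180° (0.8); CH3 at 240° is gauche with Et at 300° (1.2); CH3 at 240° is gauche with NH2 at 180° (0.9). Total 4.0 kcal/mol.
Max at 0° (7.8 kcal/mol), min at 60° (3.6 kcal/mol); barrier = 4.2 kcal/mol.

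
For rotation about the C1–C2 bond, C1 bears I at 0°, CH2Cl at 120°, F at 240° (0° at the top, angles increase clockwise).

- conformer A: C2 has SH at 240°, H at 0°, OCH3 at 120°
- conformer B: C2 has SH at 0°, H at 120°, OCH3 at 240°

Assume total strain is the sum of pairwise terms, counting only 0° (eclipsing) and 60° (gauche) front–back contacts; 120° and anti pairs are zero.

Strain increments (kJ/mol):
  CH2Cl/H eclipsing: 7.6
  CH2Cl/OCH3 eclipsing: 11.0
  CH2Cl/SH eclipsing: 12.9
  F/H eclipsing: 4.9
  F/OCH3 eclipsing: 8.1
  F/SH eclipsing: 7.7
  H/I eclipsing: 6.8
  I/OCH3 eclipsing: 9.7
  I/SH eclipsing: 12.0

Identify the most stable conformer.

A

A (eclipsed): I(0°)/H(0°) eclipsed 6.8; CH2Cl(120°)/OCH3(120°) eclipsed 11.0; F(240°)/SH(240°) eclipsed 7.7 → 25.5 kJ/mol.
B (eclipsed): I(0°)/SH(0°) eclipsed 12.0; CH2Cl(120°)/H(120°) eclipsed 7.6; F(240°)/OCH3(240°) eclipsed 8.1 → 27.7 kJ/mol.
A has the lowest total (25.5 kJ/mol).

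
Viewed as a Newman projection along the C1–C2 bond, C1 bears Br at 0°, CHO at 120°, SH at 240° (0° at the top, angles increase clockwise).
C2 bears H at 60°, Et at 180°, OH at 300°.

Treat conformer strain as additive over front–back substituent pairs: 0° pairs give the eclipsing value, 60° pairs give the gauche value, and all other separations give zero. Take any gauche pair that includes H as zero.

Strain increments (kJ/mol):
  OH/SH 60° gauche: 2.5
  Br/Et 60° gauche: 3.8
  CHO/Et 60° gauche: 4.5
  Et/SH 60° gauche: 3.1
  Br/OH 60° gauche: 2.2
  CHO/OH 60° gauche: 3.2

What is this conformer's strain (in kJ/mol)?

This conformer is staggered. Br at 0° is gauche with OH at 300° (2.2); CHO at 120° is gauche with Et at 180° (4.5); SH at 240° is gauche with Et at 180° (3.1); SH at 240° is gauche with OH at 300° (2.5). Total 12.3 kJ/mol.

12.3 kJ/mol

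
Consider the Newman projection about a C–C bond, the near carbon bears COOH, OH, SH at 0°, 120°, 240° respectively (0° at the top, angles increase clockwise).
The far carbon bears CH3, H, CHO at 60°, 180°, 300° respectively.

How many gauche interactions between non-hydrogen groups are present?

Non-H gauche pairs: COOH(0°)/CH3(60°); COOH(0°)/CHO(300°); OH(120°)/CH3(60°); SH(240°)/CHO(300°) — 4 interactions.

4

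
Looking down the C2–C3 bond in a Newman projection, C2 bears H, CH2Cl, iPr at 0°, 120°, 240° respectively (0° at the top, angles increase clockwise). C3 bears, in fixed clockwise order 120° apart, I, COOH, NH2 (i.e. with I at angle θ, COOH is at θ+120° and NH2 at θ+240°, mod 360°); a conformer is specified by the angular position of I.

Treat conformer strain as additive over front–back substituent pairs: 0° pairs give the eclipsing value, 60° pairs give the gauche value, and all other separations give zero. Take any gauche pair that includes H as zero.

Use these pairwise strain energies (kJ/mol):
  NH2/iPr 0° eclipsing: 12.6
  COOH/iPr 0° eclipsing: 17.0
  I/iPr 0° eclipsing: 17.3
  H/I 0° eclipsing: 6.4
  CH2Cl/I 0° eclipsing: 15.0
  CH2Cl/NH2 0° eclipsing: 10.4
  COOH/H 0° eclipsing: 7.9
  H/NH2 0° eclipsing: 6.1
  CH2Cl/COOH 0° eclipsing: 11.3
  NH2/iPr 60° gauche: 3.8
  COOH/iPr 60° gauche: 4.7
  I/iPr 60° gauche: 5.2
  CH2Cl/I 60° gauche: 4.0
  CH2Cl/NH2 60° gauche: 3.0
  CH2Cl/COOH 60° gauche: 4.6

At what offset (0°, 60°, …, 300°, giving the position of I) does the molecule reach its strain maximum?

I at 0° (eclipsed): H–I eclipsed, CH2Cl–COOH eclipsed, iPr–NH2 eclipsed; 6.4 + 11.3 + 12.6 = 30.3 kJ/mol.
I at 60° (staggered): CH2Cl–I gauche, CH2Cl–COOH gauche, iPr–COOH gauche, iPr–NH2 gauche; 4.0 + 4.6 + 4.7 + 3.8 = 17.1 kJ/mol.
I at 120° (eclipsed): H–NH2 eclipsed, CH2Cl–I eclipsed, iPr–COOH eclipsed; 6.1 + 15.0 + 17.0 = 38.1 kJ/mol.
I at 180° (staggered): CH2Cl–I gauche, CH2Cl–NH2 gauche, iPr–I gauche, iPr–COOH gauche; 4.0 + 3.0 + 5.2 + 4.7 = 16.9 kJ/mol.
I at 240° (eclipsed): H–COOH eclipsed, CH2Cl–NH2 eclipsed, iPr–I eclipsed; 7.9 + 10.4 + 17.3 = 35.6 kJ/mol.
I at 300° (staggered): CH2Cl–COOH gauche, CH2Cl–NH2 gauche, iPr–I gauche, iPr–NH2 gauche; 4.6 + 3.0 + 5.2 + 3.8 = 16.6 kJ/mol.
The maximum (38.1 kJ/mol) occurs with I at 120°.

120°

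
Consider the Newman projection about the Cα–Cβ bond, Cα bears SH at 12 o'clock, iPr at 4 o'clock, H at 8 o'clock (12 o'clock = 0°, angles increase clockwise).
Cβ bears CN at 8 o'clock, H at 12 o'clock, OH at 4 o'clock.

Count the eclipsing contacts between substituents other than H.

1

Non-H eclipsing pairs: iPr(120°)/OH(120°) — 1 interaction.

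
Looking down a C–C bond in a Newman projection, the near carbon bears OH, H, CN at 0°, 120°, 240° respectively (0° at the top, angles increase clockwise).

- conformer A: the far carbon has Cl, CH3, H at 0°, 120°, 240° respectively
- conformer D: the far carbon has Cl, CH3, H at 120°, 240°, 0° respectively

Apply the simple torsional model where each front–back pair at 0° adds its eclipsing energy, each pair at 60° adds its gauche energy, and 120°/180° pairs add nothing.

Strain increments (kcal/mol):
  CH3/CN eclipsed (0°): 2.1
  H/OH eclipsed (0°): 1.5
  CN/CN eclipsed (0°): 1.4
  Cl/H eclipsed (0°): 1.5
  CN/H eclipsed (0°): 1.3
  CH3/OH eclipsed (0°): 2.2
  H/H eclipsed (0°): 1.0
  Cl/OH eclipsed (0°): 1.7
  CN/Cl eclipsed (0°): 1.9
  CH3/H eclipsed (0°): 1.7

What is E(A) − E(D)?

-0.4 kcal/mol

A (eclipsed): OH(0°)/Cl(0°) eclipsed 1.7; H(120°)/CH3(120°) eclipsed 1.7; CN(240°)/H(240°) eclipsed 1.3 → 4.7 kcal/mol.
D (eclipsed): OH(0°)/H(0°) eclipsed 1.5; H(120°)/Cl(120°) eclipsed 1.5; CN(240°)/CH3(240°) eclipsed 2.1 → 5.1 kcal/mol.
E(A) − E(D) = 4.7 − 5.1 = -0.4 kcal/mol.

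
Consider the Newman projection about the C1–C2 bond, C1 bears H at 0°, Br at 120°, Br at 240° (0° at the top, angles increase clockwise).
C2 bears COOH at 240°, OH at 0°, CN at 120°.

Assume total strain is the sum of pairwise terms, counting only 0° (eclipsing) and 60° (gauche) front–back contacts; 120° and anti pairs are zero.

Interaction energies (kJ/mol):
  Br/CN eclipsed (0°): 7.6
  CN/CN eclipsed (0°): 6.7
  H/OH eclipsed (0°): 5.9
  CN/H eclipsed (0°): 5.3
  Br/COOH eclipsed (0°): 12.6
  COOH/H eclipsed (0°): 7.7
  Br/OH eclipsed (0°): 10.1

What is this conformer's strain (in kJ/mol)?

26.1 kJ/mol

This conformer (eclipsed): H–OH eclipsed, Br–CN eclipsed, Br–COOH eclipsed; 5.9 + 7.6 + 12.6 = 26.1 kJ/mol.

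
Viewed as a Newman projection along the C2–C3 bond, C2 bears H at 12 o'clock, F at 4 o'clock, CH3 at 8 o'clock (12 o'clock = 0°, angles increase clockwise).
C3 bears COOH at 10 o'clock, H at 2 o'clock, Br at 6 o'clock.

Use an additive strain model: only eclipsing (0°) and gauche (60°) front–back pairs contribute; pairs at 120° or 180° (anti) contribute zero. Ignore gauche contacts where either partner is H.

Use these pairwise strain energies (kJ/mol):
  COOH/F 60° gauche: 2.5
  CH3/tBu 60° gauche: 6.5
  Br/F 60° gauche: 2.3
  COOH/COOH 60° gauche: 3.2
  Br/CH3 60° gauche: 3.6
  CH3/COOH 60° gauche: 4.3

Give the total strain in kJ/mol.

This conformer is staggered. F at 120° is gauche with Br at 180° (2.3); CH3 at 240° is gauche with COOH at 300° (4.3); CH3 at 240° is gauche with Br at 180° (3.6). Total 10.2 kJ/mol.

10.2 kJ/mol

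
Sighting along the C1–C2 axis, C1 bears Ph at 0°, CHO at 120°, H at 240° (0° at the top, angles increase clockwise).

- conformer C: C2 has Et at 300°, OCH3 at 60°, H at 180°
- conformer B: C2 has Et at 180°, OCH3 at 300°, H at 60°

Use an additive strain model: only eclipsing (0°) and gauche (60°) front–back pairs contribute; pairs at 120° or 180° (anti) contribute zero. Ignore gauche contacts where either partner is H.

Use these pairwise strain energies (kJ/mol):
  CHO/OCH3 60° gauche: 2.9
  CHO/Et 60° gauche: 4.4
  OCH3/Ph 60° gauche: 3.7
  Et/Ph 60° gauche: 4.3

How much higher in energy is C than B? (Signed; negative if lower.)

C (staggered): Ph–Et gauche, Ph–OCH3 gauche, CHO–OCH3 gauche; 4.3 + 3.7 + 2.9 = 10.9 kJ/mol.
B (staggered): Ph–OCH3 gauche, CHO–Et gauche; 3.7 + 4.4 = 8.1 kJ/mol.
E(C) − E(B) = 10.9 − 8.1 = +2.8 kJ/mol.

+2.8 kJ/mol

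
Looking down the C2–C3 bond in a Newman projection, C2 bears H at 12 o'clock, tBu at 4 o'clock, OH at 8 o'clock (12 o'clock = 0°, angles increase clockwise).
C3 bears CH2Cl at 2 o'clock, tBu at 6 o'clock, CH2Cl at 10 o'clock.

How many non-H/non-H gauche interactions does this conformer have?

Non-H gauche pairs: tBu(120°)/CH2Cl(60°); tBu(120°)/tBu(180°); OH(240°)/tBu(180°); OH(240°)/CH2Cl(300°) — 4 interactions.

4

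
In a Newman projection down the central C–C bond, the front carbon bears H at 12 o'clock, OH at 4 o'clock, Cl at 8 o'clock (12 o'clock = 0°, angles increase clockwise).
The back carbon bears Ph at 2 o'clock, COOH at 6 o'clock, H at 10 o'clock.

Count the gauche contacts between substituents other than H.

3

Non-H gauche pairs: OH(120°)/Ph(60°); OH(120°)/COOH(180°); Cl(240°)/COOH(180°) — 3 interactions.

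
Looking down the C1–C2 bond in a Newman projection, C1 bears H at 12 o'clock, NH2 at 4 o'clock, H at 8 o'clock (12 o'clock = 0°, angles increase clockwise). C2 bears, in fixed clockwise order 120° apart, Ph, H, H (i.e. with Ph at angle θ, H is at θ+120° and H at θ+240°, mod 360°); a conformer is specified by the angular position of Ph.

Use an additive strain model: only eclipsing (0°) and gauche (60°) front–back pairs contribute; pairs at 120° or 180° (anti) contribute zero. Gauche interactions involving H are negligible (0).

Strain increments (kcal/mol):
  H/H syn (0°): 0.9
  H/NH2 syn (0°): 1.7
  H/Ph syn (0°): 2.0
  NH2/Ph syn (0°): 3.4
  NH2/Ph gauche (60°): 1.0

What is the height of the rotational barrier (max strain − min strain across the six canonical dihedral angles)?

5.2 kcal/mol

Ph at 0° is eclipsed. H at 0° is eclipsed with Ph at 0° (2.0); NH2 at 120° is eclipsed with H at 120° (1.7); H at 240° is eclipsed with H at 240° (0.9). Total 4.6 kcal/mol.
Ph at 60° is staggered. NH2 at 120° is gauche with Ph at 60° (1.0). Total 1.0 kcal/mol.
Ph at 120° is eclipsed. H at 0° is eclipsed with H at 0° (0.9); NH2 at 120° is eclipsed with Ph at 120° (3.4); H at 240° is eclipsed with H at 240° (0.9). Total 5.2 kcal/mol.
Ph at 180° is staggered. NH2 at 120° is gauche with Ph at 180° (1.0). Total 1.0 kcal/mol.
Ph at 240° is eclipsed. H at 0° is eclipsed with H at 0° (0.9); NH2 at 120° is eclipsed with H at 120° (1.7); H at 240° is eclipsed with Ph at 240° (2.0). Total 4.6 kcal/mol.
Ph at 300° (staggered): no non-H gauche contacts → 0.0 kcal/mol.
Max at 120° (5.2 kcal/mol), min at 300° (0.0 kcal/mol); barrier = 5.2 kcal/mol.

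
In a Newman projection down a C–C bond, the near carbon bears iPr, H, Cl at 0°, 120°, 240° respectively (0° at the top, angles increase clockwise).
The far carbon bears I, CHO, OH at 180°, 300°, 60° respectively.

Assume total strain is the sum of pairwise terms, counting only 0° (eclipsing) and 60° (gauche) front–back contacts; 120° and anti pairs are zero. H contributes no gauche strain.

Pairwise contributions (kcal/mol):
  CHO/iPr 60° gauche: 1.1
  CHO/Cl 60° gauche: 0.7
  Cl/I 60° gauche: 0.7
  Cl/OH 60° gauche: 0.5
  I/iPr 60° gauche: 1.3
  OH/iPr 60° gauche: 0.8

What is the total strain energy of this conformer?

3.3 kcal/mol

This conformer (staggered): iPr(0°)/CHO(300°) gauche 1.1; iPr(0°)/OH(60°) gauche 0.8; Cl(240°)/I(180°) gauche 0.7; Cl(240°)/CHO(300°) gauche 0.7 → 3.3 kcal/mol.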